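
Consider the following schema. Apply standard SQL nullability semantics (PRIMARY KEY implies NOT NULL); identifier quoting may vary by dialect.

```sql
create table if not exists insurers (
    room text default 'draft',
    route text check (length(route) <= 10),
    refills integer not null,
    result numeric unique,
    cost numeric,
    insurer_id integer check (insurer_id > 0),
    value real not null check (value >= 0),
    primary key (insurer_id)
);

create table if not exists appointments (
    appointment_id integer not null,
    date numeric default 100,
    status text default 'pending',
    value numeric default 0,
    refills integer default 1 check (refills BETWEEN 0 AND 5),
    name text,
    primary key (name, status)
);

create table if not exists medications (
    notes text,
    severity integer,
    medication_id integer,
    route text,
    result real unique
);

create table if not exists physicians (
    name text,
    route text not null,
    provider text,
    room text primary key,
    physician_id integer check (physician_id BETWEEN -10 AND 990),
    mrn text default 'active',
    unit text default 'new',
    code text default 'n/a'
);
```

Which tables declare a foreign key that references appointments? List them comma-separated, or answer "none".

none

No REFERENCES clause anywhere in the schema names appointments.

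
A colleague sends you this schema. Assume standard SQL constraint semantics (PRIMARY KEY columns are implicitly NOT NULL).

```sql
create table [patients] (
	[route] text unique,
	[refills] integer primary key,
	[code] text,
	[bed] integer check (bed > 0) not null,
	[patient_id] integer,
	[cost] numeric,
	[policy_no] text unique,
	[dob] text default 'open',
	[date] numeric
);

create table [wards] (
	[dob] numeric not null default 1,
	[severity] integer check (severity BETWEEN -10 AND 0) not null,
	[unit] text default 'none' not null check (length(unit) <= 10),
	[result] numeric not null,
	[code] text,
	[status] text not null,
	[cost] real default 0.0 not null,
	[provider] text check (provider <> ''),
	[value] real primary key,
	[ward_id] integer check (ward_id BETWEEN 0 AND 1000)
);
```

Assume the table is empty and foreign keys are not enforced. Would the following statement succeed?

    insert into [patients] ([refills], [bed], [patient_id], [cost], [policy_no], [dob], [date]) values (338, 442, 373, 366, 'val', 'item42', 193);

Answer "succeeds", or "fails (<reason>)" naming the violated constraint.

NOT NULL columns: bed is supplied; refills is supplied.
CHECK constraints: 442 satisfies (bed > 0).
No constraint is violated.

succeeds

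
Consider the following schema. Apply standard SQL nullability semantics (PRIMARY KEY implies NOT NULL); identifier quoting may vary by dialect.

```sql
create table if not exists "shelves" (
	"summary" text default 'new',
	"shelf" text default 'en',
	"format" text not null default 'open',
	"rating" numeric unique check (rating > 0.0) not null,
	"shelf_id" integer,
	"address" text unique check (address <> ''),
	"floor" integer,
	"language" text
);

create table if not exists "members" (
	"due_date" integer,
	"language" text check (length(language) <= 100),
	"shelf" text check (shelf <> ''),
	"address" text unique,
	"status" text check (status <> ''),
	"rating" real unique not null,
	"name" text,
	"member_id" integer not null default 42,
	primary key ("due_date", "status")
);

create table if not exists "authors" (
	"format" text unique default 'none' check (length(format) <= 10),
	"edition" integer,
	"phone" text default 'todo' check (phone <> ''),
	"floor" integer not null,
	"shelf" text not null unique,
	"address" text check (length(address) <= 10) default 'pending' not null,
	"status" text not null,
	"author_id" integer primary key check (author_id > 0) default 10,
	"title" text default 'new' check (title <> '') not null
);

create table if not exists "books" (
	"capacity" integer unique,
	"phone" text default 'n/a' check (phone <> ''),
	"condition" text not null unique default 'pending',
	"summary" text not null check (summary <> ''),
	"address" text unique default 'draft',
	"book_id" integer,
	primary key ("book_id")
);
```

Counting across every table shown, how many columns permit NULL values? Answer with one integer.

shelves: 6 nullable (summary, shelf, shelf_id, address, floor, language — PK none and explicit NOT NULL columns excluded).
members: 4 nullable (language, shelf, address, name — PK (due_date, status) and explicit NOT NULL columns excluded).
authors: 3 nullable (format, edition, phone — PK (author_id) and explicit NOT NULL columns excluded).
books: 3 nullable (capacity, phone, address — PK (book_id) and explicit NOT NULL columns excluded).
Total: 6 + 4 + 3 + 3 = 16.

16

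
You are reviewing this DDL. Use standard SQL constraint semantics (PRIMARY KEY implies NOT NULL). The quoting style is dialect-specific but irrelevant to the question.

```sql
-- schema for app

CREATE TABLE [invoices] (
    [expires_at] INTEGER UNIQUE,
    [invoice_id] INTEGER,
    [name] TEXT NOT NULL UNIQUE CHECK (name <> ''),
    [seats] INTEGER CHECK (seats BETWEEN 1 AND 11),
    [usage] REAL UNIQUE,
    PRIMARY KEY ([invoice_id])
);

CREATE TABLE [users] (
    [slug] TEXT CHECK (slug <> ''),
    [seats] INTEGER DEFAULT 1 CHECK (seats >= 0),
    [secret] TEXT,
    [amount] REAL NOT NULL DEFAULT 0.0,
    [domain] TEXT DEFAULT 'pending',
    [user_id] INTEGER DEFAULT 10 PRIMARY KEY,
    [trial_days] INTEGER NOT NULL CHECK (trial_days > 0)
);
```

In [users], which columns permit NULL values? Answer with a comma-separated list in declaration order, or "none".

slug, seats, secret, domain

- slug: CHECK does not forbid NULL (a CHECK constraint passes when its expression is NULL) → nullable.
- seats: CHECK does not forbid NULL (a CHECK constraint passes when its expression is NULL) → nullable.
- secret: no NOT NULL constraint applies → nullable.
- amount: declared NOT NULL → not nullable.
- domain: DEFAULT only fills an omitted column; an explicit NULL is still allowed → nullable.
- user_id: part of the PRIMARY KEY, which implies NOT NULL → not nullable.
- trial_days: declared NOT NULL → not nullable.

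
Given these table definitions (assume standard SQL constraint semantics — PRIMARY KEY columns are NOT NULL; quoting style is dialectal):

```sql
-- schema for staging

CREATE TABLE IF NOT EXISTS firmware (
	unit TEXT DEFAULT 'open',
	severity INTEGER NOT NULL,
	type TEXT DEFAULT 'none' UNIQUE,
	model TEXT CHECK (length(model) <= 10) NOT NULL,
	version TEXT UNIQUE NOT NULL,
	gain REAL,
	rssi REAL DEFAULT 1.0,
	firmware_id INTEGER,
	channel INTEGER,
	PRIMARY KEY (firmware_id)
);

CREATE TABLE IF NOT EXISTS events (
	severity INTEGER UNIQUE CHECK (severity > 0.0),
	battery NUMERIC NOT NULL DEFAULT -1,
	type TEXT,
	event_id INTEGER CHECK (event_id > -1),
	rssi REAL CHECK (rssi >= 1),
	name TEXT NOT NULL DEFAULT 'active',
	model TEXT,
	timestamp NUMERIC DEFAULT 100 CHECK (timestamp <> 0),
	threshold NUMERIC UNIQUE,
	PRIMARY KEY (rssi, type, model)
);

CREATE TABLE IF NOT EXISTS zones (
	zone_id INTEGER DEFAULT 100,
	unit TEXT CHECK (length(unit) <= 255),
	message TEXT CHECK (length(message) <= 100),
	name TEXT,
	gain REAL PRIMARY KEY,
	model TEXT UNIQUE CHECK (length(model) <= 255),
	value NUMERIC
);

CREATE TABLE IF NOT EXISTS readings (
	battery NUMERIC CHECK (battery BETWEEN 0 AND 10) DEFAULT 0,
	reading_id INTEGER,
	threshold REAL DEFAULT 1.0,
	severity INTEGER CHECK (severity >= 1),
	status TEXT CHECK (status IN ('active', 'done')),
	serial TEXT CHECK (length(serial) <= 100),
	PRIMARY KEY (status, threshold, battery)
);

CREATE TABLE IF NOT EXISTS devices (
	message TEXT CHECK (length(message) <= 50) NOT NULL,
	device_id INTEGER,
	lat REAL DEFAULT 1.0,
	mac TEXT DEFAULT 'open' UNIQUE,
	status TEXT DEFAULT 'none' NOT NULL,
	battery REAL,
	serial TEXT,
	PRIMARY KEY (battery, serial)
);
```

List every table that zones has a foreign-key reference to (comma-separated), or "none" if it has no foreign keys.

No column in zones has a REFERENCES clause.

none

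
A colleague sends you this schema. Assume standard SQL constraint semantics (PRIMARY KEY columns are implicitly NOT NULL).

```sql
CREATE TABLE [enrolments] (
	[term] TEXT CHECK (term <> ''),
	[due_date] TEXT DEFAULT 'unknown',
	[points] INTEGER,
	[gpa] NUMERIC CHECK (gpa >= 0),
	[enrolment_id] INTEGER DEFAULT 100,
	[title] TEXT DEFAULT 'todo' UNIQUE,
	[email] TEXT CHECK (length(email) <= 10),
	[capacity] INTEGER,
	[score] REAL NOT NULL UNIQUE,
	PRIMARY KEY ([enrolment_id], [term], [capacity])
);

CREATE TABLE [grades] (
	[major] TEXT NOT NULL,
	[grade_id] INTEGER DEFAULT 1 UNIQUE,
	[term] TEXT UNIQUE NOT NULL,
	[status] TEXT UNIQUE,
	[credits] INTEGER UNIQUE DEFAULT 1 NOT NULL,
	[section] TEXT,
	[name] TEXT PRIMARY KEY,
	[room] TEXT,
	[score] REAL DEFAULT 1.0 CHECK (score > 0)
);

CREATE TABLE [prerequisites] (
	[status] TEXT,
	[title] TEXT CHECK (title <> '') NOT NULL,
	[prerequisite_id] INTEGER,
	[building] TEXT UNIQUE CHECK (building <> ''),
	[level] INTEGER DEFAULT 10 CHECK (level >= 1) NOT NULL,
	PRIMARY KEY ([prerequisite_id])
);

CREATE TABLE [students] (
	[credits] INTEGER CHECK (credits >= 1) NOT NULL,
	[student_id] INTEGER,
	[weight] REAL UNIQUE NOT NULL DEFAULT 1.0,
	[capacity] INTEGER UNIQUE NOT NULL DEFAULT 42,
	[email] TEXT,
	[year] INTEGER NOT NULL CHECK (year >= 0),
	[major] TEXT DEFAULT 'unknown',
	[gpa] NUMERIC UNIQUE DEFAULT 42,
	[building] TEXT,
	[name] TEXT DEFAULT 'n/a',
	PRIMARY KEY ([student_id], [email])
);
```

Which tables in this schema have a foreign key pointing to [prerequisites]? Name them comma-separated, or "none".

No REFERENCES clause anywhere in the schema names prerequisites.

none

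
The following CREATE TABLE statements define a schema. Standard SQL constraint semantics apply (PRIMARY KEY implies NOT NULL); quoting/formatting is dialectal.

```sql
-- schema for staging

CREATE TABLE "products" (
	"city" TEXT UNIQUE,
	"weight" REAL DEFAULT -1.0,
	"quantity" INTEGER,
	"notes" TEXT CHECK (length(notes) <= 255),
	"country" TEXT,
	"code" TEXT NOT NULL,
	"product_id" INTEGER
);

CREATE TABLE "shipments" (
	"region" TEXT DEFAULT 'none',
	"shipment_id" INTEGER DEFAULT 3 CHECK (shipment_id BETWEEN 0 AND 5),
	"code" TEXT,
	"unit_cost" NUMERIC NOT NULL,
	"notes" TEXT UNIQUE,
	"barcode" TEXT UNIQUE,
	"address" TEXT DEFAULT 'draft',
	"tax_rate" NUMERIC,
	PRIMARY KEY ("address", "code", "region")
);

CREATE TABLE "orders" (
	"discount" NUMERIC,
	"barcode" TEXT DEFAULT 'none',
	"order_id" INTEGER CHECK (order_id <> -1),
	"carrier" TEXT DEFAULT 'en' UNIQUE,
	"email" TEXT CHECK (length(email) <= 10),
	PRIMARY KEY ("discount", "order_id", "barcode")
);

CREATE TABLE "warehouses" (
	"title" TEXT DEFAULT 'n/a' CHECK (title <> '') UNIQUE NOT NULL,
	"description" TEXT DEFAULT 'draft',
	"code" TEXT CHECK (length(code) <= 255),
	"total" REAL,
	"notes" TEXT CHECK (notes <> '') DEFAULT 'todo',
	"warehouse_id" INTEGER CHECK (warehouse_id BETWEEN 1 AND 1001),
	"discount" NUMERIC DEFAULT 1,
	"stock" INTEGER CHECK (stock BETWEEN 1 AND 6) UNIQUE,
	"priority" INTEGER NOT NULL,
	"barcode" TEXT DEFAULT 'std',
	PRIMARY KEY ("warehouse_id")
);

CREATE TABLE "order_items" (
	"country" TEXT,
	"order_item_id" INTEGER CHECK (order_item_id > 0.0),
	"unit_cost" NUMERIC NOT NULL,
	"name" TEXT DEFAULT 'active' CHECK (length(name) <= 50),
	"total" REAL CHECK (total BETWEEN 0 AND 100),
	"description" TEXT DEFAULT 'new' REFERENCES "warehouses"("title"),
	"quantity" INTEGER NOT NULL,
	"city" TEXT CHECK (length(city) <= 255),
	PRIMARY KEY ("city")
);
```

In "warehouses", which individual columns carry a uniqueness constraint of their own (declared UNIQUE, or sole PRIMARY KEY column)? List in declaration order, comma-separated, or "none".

- title: declared UNIQUE → unique.
- description: no UNIQUE or single-column PK constraint.
- code: no UNIQUE or single-column PK constraint.
- total: no UNIQUE or single-column PK constraint.
- notes: no UNIQUE or single-column PK constraint.
- warehouse_id: single-column PRIMARY KEY → unique.
- discount: no UNIQUE or single-column PK constraint.
- stock: declared UNIQUE → unique.
- priority: no UNIQUE or single-column PK constraint.
- barcode: no UNIQUE or single-column PK constraint.

title, warehouse_id, stock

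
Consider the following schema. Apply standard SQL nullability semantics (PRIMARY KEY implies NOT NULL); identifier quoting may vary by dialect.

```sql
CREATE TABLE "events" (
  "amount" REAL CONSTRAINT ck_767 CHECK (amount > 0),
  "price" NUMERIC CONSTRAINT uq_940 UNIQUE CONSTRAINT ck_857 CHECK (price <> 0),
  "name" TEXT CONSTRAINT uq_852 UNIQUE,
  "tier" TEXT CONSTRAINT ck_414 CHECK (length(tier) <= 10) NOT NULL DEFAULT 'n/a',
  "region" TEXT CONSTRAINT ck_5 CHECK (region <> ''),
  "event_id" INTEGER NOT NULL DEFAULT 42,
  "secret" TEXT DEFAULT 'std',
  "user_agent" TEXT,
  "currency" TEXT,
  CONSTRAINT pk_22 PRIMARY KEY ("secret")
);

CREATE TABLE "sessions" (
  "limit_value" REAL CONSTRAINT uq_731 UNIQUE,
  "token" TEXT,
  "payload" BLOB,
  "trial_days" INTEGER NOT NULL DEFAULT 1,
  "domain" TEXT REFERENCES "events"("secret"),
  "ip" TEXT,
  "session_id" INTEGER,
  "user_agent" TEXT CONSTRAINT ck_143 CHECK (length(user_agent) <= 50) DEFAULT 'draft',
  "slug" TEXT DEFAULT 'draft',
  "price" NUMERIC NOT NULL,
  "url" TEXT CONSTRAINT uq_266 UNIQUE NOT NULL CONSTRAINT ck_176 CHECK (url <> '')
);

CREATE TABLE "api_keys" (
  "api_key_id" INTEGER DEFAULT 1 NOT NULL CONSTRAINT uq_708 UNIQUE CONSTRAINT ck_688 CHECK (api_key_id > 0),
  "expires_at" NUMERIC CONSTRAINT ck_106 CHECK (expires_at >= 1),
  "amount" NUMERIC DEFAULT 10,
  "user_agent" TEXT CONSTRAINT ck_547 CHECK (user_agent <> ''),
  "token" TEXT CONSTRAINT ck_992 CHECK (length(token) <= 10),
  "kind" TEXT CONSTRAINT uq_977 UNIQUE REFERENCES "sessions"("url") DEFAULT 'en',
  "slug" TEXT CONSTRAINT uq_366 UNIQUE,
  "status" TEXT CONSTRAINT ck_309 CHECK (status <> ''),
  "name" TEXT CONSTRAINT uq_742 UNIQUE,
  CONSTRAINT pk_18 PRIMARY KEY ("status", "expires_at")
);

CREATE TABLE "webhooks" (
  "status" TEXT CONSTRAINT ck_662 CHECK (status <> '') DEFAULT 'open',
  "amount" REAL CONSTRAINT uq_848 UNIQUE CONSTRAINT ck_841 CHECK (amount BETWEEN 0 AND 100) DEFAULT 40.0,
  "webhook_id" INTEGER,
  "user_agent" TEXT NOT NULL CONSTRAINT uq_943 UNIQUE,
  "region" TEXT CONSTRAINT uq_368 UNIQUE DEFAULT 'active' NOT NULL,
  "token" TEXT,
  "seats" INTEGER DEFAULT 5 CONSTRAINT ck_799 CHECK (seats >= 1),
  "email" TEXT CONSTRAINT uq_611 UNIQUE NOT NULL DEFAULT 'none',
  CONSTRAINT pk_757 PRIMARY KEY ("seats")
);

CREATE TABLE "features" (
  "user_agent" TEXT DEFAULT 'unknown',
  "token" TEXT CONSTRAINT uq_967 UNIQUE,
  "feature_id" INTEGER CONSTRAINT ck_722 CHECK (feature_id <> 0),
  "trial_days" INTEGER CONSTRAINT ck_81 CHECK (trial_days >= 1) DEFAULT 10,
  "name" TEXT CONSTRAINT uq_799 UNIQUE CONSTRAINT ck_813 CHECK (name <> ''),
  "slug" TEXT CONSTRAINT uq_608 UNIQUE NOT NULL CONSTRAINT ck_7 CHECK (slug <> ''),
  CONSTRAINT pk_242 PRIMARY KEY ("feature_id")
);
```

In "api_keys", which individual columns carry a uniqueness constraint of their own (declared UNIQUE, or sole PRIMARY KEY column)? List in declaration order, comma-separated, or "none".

api_key_id, kind, slug, name

- api_key_id: declared UNIQUE → unique.
- expires_at: part of a composite PRIMARY KEY — only the tuple is unique, not this column on its own.
- amount: no UNIQUE or single-column PK constraint.
- user_agent: no UNIQUE or single-column PK constraint.
- token: no UNIQUE or single-column PK constraint.
- kind: declared UNIQUE → unique.
- slug: declared UNIQUE → unique.
- status: part of a composite PRIMARY KEY — only the tuple is unique, not this column on its own.
- name: declared UNIQUE → unique.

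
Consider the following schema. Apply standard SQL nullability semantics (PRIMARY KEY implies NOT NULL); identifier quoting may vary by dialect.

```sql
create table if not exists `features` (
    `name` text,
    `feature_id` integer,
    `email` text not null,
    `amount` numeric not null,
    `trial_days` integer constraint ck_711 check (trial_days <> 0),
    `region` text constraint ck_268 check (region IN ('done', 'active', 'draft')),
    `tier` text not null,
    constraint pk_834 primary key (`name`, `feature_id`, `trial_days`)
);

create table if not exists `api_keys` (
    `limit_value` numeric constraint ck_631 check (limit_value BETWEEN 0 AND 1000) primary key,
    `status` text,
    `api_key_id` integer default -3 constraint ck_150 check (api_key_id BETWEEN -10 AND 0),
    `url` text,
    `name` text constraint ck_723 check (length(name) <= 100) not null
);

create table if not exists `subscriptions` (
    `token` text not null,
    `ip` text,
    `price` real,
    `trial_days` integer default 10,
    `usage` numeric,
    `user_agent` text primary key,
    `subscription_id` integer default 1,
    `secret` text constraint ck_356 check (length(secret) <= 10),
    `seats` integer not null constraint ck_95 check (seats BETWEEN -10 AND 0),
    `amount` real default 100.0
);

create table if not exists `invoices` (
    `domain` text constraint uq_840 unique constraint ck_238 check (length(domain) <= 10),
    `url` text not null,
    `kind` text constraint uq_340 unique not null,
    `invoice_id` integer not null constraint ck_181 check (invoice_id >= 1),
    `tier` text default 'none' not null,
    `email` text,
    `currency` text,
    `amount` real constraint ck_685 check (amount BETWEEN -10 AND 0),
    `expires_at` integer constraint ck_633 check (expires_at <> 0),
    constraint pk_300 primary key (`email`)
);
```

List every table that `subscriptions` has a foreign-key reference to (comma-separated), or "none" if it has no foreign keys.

none

No column in subscriptions has a REFERENCES clause.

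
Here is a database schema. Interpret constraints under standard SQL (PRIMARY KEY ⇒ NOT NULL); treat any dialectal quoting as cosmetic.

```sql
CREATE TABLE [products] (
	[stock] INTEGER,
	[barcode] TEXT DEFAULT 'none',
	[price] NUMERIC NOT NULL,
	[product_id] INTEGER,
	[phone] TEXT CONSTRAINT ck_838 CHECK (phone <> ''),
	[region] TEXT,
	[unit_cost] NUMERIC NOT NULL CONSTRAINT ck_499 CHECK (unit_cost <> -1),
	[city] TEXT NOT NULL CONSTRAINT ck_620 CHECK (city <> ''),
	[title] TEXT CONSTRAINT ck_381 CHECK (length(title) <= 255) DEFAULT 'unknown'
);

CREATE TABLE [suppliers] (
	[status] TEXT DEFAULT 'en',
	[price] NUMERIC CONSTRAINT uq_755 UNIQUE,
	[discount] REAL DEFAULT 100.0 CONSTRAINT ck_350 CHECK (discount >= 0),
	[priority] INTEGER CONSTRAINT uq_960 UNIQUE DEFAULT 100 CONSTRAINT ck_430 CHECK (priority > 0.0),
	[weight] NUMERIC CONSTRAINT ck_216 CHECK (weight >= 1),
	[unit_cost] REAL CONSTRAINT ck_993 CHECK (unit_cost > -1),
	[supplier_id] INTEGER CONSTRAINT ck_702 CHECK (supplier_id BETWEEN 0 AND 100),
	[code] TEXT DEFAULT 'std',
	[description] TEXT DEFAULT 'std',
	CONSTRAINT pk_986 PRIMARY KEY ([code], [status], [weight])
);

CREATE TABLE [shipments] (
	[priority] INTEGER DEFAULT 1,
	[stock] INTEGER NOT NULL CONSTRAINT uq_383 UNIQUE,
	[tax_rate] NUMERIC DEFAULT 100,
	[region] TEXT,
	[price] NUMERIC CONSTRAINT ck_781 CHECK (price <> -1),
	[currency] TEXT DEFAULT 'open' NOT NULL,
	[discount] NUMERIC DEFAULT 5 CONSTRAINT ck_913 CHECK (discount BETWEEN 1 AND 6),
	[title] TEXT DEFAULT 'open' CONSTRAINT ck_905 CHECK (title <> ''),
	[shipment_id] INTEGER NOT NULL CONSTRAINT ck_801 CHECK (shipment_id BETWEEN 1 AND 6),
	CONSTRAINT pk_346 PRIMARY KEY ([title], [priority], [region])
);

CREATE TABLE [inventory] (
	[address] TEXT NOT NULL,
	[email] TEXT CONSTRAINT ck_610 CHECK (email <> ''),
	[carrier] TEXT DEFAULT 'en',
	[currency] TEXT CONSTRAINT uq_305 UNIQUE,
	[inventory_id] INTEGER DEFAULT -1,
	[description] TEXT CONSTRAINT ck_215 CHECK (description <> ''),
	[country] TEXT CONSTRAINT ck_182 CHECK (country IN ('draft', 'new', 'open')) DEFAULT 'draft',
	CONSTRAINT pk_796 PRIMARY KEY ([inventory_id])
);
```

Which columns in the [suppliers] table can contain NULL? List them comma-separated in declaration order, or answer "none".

price, discount, priority, unit_cost, supplier_id, description

- status: part of the PRIMARY KEY, which implies NOT NULL → not nullable.
- price: UNIQUE does not imply NOT NULL → nullable.
- discount: CHECK does not forbid NULL (a CHECK constraint passes when its expression is NULL) → nullable.
- priority: CHECK does not forbid NULL (a CHECK constraint passes when its expression is NULL) → nullable.
- weight: part of the PRIMARY KEY, which implies NOT NULL → not nullable.
- unit_cost: CHECK does not forbid NULL (a CHECK constraint passes when its expression is NULL) → nullable.
- supplier_id: CHECK does not forbid NULL (a CHECK constraint passes when its expression is NULL) → nullable.
- code: part of the PRIMARY KEY, which implies NOT NULL → not nullable.
- description: DEFAULT only fills an omitted column; an explicit NULL is still allowed → nullable.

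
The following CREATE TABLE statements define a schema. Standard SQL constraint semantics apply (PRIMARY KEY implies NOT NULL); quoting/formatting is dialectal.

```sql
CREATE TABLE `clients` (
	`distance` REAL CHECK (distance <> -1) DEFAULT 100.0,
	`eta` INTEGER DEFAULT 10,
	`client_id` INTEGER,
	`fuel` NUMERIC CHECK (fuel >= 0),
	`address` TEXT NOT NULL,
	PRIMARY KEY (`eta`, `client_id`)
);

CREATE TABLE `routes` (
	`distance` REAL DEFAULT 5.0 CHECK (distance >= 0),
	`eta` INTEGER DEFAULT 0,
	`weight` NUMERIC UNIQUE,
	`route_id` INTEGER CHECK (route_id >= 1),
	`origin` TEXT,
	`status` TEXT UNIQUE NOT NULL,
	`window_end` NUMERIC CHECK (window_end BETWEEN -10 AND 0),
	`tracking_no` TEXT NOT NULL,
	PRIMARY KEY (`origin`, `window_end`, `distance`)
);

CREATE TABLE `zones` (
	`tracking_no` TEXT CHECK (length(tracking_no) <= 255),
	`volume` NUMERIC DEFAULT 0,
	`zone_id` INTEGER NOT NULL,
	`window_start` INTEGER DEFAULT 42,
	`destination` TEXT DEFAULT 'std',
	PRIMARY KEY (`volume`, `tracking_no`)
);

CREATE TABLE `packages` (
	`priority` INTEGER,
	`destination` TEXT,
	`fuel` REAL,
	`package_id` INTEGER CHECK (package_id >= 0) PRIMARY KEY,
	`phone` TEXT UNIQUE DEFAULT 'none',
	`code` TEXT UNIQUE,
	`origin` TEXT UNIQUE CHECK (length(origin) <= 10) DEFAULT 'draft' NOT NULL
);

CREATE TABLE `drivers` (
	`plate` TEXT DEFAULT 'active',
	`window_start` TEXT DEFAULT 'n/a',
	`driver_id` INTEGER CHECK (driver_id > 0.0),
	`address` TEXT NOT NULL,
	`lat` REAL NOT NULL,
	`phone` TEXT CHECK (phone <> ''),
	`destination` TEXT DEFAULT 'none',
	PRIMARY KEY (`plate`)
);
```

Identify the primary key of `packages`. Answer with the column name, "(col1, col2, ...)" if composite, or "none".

package_id is declared PRIMARY KEY inline on the column.

package_id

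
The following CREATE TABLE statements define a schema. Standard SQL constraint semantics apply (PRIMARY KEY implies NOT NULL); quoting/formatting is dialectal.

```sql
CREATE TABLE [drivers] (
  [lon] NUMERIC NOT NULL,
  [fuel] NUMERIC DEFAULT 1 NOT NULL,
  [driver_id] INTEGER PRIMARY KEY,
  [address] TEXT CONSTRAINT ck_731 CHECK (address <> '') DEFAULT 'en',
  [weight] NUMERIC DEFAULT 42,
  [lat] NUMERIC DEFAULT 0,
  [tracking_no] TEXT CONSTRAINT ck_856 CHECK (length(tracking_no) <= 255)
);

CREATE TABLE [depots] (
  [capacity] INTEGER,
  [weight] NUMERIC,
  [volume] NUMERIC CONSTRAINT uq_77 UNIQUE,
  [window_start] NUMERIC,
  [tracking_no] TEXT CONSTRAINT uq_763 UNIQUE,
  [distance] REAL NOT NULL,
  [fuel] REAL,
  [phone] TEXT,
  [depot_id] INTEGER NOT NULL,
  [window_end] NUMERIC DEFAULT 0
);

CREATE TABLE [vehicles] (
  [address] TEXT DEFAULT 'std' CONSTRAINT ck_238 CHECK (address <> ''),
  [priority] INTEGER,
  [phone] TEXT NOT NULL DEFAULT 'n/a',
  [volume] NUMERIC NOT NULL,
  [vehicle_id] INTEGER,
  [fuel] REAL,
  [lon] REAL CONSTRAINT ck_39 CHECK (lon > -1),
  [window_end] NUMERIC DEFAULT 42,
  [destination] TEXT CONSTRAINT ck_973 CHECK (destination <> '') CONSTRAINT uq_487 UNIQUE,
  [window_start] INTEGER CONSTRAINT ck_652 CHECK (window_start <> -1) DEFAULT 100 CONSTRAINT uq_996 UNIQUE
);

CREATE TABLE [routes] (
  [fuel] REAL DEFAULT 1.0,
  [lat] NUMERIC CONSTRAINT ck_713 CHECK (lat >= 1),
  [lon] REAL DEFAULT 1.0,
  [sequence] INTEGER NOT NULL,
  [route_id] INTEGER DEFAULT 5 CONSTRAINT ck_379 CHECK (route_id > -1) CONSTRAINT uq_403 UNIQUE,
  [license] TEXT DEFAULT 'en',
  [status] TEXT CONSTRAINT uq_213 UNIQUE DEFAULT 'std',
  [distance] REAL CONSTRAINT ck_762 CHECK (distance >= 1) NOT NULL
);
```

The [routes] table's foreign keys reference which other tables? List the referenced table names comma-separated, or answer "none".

No column in routes has a REFERENCES clause.

none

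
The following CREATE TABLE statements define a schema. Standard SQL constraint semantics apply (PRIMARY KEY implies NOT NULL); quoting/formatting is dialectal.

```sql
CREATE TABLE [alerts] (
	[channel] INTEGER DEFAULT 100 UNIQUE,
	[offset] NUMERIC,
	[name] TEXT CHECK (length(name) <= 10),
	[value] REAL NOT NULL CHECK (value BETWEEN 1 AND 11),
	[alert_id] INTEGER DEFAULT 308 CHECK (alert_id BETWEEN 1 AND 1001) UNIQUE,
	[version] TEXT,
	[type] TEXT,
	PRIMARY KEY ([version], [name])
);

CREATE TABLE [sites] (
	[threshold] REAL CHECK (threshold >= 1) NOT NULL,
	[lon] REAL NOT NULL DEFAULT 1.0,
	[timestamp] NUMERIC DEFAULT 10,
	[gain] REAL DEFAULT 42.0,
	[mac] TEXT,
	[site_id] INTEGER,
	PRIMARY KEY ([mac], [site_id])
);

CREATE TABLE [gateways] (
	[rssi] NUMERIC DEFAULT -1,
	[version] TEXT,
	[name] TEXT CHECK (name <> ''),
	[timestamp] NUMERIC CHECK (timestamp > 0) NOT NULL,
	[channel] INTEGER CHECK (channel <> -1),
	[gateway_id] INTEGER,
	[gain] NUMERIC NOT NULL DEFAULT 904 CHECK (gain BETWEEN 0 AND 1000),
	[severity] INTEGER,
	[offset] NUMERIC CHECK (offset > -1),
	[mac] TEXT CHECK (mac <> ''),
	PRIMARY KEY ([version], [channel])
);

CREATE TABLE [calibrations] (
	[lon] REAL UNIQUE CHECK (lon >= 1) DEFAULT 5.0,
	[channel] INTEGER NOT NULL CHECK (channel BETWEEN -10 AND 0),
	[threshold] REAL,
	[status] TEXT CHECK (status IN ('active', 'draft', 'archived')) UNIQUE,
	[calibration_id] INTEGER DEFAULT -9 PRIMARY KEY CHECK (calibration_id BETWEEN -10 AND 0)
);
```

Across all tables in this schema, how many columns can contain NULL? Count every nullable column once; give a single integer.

15

alerts: 4 nullable (channel, offset, alert_id, type — PK (version, name) and explicit NOT NULL columns excluded).
sites: 2 nullable (timestamp, gain — PK (mac, site_id) and explicit NOT NULL columns excluded).
gateways: 6 nullable (rssi, name, gateway_id, severity, offset, mac — PK (version, channel) and explicit NOT NULL columns excluded).
calibrations: 3 nullable (lon, threshold, status — PK (calibration_id) and explicit NOT NULL columns excluded).
Total: 4 + 2 + 6 + 3 = 15.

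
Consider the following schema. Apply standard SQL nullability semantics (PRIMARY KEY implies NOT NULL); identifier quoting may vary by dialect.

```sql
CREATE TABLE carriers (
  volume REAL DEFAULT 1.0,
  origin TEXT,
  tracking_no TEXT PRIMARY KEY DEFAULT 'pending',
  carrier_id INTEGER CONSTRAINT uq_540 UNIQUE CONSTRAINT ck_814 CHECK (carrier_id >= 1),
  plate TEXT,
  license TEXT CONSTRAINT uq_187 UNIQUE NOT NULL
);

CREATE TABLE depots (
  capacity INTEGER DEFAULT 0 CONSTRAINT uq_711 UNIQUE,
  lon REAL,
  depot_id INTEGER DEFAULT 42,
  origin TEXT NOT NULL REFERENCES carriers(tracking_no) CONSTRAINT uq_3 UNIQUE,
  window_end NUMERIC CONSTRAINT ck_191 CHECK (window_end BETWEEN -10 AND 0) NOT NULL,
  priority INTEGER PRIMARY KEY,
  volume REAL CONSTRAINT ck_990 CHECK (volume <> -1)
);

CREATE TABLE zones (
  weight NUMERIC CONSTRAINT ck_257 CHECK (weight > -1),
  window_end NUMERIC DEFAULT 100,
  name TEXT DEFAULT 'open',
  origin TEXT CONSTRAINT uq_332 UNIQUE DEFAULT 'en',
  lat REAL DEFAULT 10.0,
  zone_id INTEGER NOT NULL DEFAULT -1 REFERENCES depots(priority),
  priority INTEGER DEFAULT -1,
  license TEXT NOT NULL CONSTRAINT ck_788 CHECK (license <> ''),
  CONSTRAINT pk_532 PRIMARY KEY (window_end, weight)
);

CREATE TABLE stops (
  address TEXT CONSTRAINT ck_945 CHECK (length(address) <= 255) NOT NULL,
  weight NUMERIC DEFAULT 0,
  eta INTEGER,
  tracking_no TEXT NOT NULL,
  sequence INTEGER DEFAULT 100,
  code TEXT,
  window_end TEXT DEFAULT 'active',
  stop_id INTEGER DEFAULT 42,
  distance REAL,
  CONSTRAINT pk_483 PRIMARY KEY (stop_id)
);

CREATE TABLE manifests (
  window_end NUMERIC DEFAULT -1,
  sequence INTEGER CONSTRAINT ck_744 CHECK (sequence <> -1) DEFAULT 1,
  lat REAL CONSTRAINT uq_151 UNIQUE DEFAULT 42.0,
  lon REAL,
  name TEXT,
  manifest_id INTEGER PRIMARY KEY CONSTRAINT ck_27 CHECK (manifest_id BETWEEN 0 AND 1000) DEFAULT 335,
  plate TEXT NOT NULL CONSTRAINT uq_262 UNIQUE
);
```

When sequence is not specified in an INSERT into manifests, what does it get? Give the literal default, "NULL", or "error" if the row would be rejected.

sequence has an explicit DEFAULT 1.
When the column is omitted from an INSERT, that default is used.

1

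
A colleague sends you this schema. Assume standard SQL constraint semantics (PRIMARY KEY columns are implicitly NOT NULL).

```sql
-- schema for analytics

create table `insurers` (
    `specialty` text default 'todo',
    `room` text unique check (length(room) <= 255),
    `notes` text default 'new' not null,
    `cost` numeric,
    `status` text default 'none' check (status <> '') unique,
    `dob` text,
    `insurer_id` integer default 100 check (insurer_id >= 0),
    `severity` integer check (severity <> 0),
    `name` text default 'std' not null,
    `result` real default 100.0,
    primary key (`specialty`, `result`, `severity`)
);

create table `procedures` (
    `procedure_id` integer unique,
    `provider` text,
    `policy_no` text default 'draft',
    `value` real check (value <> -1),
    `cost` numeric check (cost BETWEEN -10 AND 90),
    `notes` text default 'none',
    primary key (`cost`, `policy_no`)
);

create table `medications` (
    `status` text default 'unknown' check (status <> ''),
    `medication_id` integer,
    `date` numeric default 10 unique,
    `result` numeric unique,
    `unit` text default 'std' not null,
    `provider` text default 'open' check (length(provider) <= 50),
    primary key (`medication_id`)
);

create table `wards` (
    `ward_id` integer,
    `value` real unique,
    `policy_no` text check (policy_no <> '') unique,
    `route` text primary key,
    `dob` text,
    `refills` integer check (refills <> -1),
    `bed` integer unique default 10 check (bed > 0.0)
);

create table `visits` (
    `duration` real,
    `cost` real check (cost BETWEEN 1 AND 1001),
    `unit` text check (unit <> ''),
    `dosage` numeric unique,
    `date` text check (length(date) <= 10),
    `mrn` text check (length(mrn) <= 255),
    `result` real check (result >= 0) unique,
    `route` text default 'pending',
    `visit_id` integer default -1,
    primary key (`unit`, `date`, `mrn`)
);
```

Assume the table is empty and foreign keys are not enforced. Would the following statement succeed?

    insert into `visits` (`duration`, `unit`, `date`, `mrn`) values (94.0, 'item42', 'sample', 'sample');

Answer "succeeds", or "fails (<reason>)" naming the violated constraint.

succeeds

NOT NULL columns: date is supplied; mrn is supplied; unit is supplied.
CHECK constraints: 'item42' satisfies (unit <> ''); 'sample' satisfies (length(date) <= 10); 'sample' satisfies (length(mrn) <= 255).
No constraint is violated.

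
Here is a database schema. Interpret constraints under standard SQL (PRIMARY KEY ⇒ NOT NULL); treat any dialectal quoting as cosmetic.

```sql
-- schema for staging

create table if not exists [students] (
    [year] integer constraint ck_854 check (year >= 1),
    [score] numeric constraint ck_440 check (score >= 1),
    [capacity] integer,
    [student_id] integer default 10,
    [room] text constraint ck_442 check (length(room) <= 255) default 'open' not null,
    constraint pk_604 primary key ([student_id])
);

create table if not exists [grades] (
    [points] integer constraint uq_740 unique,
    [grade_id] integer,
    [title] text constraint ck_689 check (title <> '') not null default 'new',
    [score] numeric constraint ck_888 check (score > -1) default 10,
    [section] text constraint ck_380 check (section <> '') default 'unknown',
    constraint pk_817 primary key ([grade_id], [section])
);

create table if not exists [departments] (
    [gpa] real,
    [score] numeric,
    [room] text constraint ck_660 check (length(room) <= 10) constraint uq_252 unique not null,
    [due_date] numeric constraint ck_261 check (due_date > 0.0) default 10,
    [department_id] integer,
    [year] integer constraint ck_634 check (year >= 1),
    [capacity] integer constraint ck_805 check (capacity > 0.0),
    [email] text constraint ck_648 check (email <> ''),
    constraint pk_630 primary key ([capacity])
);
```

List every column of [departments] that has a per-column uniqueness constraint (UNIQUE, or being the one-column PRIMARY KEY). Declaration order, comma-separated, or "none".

room, capacity

- gpa: no UNIQUE or single-column PK constraint.
- score: no UNIQUE or single-column PK constraint.
- room: declared UNIQUE → unique.
- due_date: no UNIQUE or single-column PK constraint.
- department_id: no UNIQUE or single-column PK constraint.
- year: no UNIQUE or single-column PK constraint.
- capacity: single-column PRIMARY KEY → unique.
- email: no UNIQUE or single-column PK constraint.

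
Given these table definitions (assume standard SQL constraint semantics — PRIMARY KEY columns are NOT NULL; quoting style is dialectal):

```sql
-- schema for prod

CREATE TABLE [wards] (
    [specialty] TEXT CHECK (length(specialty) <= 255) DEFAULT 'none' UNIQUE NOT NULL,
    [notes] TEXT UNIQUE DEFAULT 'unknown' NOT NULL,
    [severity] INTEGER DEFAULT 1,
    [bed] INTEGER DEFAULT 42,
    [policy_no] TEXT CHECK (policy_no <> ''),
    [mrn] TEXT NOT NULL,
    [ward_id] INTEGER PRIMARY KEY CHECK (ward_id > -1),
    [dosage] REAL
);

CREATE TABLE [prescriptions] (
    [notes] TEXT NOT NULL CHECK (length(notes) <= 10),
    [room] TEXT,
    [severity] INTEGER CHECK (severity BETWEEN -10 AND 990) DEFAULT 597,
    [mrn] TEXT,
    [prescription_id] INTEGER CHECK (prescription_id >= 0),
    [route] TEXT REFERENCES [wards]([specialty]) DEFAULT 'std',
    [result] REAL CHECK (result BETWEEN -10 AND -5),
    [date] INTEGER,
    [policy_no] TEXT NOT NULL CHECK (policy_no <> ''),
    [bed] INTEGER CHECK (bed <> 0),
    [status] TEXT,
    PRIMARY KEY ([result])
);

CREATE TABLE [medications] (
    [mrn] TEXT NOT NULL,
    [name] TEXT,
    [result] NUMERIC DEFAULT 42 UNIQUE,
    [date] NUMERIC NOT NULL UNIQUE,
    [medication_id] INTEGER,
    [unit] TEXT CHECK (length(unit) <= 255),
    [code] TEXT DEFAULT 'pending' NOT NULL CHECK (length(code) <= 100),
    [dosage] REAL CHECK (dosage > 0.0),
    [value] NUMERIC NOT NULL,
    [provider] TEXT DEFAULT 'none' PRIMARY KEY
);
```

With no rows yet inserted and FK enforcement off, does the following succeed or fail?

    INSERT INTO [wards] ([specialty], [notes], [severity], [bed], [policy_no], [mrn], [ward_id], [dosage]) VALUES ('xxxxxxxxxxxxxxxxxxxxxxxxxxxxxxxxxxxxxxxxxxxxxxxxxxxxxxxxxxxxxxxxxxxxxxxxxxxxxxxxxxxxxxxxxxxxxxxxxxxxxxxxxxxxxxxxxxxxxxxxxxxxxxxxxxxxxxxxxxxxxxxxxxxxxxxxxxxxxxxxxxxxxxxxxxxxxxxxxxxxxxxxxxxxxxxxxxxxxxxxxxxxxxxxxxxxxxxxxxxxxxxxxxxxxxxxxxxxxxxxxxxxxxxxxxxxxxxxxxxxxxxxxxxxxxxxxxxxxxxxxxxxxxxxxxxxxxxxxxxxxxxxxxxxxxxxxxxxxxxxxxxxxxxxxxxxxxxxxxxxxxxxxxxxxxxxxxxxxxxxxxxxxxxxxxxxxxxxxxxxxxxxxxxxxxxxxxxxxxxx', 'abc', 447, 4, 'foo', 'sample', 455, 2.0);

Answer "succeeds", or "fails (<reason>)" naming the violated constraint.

fails (CHECK on specialty)

The value 'xxxxxxxxxxxxxxxxxxxxxxxxxxxxxxxxxxxxxxxxxxxxxxxxxxxxxxxxxxxxxxxxxxxxxxxxxxxxxxxxxxxxxxxxxxxxxxxxxxxxxxxxxxxxxxxxxxxxxxxxxxxxxxxxxxxxxxxxxxxxxxxxxxxxxxxxxxxxxxxxxxxxxxxxxxxxxxxxxxxxxxxxxxxxxxxxxxxxxxxxxxxxxxxxxxxxxxxxxxxxxxxxxxxxxxxxxxxxxxxxxxxxxxxxxxxxxxxxxxxxxxxxxxxxxxxxxxxxxxxxxxxxxxxxxxxxxxxxxxxxxxxxxxxxxxxxxxxxxxxxxxxxxxxxxxxxxxxxxxxxxxxxxxxxxxxxxxxxxxxxxxxxxxxxxxxxxxxxxxxxxxxxxxxxxxxxxxxxxxxx' for specialty violates CHECK (length(specialty) <= 255).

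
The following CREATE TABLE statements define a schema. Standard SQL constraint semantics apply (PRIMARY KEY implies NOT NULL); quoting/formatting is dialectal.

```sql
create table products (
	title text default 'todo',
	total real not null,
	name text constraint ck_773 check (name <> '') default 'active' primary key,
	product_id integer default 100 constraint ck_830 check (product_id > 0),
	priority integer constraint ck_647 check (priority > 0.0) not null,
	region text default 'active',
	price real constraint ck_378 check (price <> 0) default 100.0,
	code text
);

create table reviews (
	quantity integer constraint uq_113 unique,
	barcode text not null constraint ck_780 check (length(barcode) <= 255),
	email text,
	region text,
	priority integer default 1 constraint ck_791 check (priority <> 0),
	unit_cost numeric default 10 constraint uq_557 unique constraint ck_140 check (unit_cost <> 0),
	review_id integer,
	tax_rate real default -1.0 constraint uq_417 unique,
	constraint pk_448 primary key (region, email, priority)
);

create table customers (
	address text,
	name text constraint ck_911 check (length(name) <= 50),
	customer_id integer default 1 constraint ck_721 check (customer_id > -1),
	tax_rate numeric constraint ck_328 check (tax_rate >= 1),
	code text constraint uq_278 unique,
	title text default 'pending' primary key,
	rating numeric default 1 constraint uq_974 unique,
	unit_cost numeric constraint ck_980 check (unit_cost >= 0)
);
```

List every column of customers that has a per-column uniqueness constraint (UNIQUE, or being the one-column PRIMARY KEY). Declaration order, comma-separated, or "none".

code, title, rating

- address: no UNIQUE or single-column PK constraint.
- name: no UNIQUE or single-column PK constraint.
- customer_id: no UNIQUE or single-column PK constraint.
- tax_rate: no UNIQUE or single-column PK constraint.
- code: declared UNIQUE → unique.
- title: single-column PRIMARY KEY → unique.
- rating: declared UNIQUE → unique.
- unit_cost: no UNIQUE or single-column PK constraint.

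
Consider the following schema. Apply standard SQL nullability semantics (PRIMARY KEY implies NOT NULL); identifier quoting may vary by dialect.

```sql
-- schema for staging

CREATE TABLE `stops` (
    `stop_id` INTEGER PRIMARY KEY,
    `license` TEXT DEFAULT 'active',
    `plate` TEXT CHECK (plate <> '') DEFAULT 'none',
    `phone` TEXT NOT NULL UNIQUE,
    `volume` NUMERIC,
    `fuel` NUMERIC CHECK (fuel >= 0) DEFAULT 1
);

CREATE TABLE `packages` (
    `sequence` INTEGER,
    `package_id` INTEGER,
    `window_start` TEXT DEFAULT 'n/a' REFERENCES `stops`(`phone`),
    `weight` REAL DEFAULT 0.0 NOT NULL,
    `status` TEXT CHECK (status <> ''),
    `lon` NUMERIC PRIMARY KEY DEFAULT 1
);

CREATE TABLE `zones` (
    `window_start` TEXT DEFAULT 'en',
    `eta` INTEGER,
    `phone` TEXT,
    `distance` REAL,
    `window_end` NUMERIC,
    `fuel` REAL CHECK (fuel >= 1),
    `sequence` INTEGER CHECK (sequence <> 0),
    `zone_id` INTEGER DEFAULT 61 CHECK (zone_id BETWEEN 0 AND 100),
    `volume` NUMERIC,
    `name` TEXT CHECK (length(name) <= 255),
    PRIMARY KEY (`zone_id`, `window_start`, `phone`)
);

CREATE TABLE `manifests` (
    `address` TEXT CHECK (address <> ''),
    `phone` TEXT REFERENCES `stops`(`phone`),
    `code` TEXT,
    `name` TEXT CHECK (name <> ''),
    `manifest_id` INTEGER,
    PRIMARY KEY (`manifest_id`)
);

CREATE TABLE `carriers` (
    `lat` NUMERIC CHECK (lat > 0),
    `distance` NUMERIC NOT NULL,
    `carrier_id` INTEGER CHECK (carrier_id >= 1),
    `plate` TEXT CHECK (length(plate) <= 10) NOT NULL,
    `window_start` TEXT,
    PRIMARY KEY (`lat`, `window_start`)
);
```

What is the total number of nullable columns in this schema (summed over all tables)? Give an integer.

20

stops: 4 nullable (license, plate, volume, fuel — PK (stop_id) and explicit NOT NULL columns excluded).
packages: 4 nullable (sequence, package_id, window_start, status — PK (lon) and explicit NOT NULL columns excluded).
zones: 7 nullable (eta, distance, window_end, fuel, sequence, volume, name — PK (zone_id, window_start, phone) and explicit NOT NULL columns excluded).
manifests: 4 nullable (address, phone, code, name — PK (manifest_id) and explicit NOT NULL columns excluded).
carriers: 1 nullable (carrier_id — PK (lat, window_start) and explicit NOT NULL columns excluded).
Total: 4 + 4 + 7 + 4 + 1 = 20.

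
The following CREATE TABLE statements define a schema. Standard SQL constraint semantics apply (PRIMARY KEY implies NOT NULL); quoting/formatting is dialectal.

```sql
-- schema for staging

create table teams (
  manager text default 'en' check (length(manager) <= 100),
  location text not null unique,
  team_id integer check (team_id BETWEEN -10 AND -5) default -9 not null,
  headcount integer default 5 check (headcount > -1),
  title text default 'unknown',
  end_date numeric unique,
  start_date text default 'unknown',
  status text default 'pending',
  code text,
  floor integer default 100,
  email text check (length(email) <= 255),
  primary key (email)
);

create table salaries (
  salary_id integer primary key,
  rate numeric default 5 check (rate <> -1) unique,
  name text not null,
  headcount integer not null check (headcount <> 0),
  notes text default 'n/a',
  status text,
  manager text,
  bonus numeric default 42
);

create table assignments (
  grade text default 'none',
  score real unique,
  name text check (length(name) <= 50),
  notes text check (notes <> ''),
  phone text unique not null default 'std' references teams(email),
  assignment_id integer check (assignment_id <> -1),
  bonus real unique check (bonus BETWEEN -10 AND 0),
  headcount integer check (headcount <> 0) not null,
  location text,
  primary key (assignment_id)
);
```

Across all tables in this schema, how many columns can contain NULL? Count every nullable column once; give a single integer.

19

teams: 8 nullable (manager, headcount, title, end_date, start_date, status, code, floor — PK (email) and explicit NOT NULL columns excluded).
salaries: 5 nullable (rate, notes, status, manager, bonus — PK (salary_id) and explicit NOT NULL columns excluded).
assignments: 6 nullable (grade, score, name, notes, bonus, location — PK (assignment_id) and explicit NOT NULL columns excluded).
Total: 8 + 5 + 6 = 19.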